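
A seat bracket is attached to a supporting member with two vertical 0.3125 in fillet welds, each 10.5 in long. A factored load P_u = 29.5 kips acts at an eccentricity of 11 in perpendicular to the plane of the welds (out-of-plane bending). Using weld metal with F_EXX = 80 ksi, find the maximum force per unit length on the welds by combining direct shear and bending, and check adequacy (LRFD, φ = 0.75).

L_w = 2 × 10.5 = 21 in; section modulus (unit throat) S = 2 × L²/6 = 36.75 in².
Direct shear f_v = P/L_w = 29.5/21 = 1.405 kip/in.
Moment M = P × e = 29.5 × 11 = 324.5 kip·in; bending f_b = M/S = 8.83 kip/in.
f_max = √(f_v² + f_b²) = √(1.405² + 8.83²) = 8.941 kip/in.
φr_n = 0.75 × 0.6 × 80 × (0.707 × 0.3125) = 7.954 kip/in → NOT adequate.

f_max ≈ 8.94 kip/in; NOT adequate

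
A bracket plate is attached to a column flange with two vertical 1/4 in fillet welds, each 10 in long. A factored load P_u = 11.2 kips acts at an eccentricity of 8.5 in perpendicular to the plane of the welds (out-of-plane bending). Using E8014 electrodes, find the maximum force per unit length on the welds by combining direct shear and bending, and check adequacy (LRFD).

f_max ≈ 2.91 kip/in; adequate

E80XX → F_EXX = 80 ksi.
L_w = 2 × 10 = 20 in; section modulus (unit throat) S = 2 × L²/6 = 33.33 in².
Direct shear f_v = P/L_w = 11.2/20 = 0.56 kip/in.
Moment M = P × e = 11.2 × 8.5 = 95.2 kip·in; bending f_b = M/S = 2.856 kip/in.
f_max = √(f_v² + f_b²) = √(0.56² + 2.856²) = 2.91 kip/in.
φr_n = 0.75 × 0.6 × 80 × (0.707 × 0.25) = 6.363 kip/in → adequate.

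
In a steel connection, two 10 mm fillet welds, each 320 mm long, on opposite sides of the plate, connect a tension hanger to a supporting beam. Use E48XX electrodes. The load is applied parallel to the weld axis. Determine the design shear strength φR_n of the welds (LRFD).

φR_n ≈ 977 kN

E48XX → F_EXX = 480 MPa.
Effective throat t_e = 0.707 × 10 = 7.07 mm.
Total length L = 640 mm; A_we = 7.07 × 640 = 4525 mm².
F_nw = 0.6 F_EXX = 0.6 × 480 = 288 MPa.
φR_n = 0.75 × 288 × 4525 × 10⁻³ = 977.4 kN.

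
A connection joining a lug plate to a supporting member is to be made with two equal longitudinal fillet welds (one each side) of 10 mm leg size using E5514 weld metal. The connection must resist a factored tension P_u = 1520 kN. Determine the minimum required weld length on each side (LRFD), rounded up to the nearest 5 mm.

L = 435 mm on each side

E55XX → F_EXX = 550 MPa.
Throat t_e = 0.707 × 10 = 7.07 mm.
φr_n = 0.75 × 0.6 × 550 × 7.07 × 10⁻³ = 1.75 kN/mm.
L_req = P_u / φr_n = 1520 / 1.75 = 868.7 mm total.
Per side: 868.7 / 2 = 434.3 mm.
Round up → use L = 435 mm on each side.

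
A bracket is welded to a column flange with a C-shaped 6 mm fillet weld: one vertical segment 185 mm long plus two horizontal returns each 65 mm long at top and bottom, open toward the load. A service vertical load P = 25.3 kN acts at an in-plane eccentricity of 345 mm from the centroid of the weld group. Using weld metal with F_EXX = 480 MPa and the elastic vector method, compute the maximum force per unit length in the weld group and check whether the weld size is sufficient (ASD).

f_max ≈ 567 N/mm; adequate

Total weld length L_w = 315 mm. Treat welds as unit-width lines.
Centroid: x̄ = 2×65×32.5 / 315 = 13.41 mm from the vertical weld.
Polar moment about centroid: J = I_x + I_y = [185³/12 + 2×65×92.5²] + [185×13.41² + 2(65³/12 + 65×19.09²)] = 1766000 mm³.
Direct shear f_v = P/L_w = 25.3×10³ / 315 = 80.32 N/mm (vertical).
Torsion M = P·e = 25.3×10³ × 345 = 8728500 N·mm.
Critical point at (x, y) = (51.59, 92.5) from centroid. f_tx = M·y/J = 457.1 N/mm; f_ty = M·x/J = 254.9 N/mm.
Resultant f_max = √[f_tx² + (f_v + f_ty)²] = √[457.1² + (80.32 + 254.9)²] = 566.8 N/mm.
Capacity per unit length: r_n/Ω = (1/2.0) × 0.6 × 480 × (0.707 × 6) = 610.8 N/mm.
566.8 ≤ 610.8 → adequate.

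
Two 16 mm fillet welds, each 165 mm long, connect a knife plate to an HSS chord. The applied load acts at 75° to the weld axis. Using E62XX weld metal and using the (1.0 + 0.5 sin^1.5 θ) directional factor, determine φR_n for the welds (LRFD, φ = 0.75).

E62XX → F_EXX = 620 MPa.
t_e = 0.707 × 16 = 11.31 mm; A_we = 11.31 × 330 = 3733 mm².
Directional factor: 1.0 + 0.5 sin^1.5(75°) = 1.475.
F_nw = 0.6 × 620 × 1.475 = 548.6 MPa.
φR_n = 0.75 × 548.6 × 3733 × 10⁻³ = 1536 kN.

φR_n ≈ 1540 kN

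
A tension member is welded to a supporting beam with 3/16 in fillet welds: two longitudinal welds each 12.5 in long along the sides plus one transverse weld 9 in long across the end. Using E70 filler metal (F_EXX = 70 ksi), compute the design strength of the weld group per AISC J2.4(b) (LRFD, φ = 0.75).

φR_n ≈ 145 kips

t_e = 0.707 × 0.1875 = 0.1326 in.
R_nwl = 0.6 × 70 × 0.1326 × 25 = 139.2 kips (longitudinal, 2 welds).
R_nwt = 0.6 × 70 × 0.1326 × 9 = 50.11 kips (transverse, base value).
(i) R_nwl + R_nwt = 189.3 kips; (ii) 0.85 R_nwl + 1.5 R_nwt = 193.5 kips.
R_n = max = 193.5 kips [governs: (ii)]; φR_n = 145.1 kips.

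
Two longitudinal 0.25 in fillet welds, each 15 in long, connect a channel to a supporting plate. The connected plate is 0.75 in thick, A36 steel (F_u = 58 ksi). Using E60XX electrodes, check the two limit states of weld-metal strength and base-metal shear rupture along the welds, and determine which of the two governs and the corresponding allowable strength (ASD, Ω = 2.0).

E60XX → F_EXX = 60 ksi.
t_e = 0.707 × 0.25 = 0.1767 in; L = 30 in.
Weld metal: R_n/Ω = (1/2.0) × 0.6 × 60 × 0.1767 × 30 = 95.44 kip.
Base metal (shear rupture): R_n/Ω = (1/2.0) × 0.6 × 58 × 0.75 × 30 = 391.5 kip.
Governing: weld metal.

R_n/Ω ≈ 95.4 kip (weld metal governs)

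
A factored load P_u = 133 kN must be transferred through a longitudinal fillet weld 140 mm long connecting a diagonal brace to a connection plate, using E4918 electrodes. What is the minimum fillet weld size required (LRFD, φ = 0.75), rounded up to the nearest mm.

w = 7 mm

E49XX → F_EXX = 490 MPa.
Total weld length L = 140 mm.
Required throat t_e = P_u / (φ × 0.6 F_EXX × L) = 133 / (0.75 × 0.6 × 490 × 140 × 10⁻³) = 4.308 mm.
Required leg w = t_e / 0.707 = 6.094 mm → use 7 mm.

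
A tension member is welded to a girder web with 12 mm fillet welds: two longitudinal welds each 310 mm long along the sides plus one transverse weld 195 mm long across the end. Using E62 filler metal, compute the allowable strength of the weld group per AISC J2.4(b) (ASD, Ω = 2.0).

R_n/Ω ≈ 1290 kN

E62XX → F_EXX = 620 MPa.
t_e = 0.707 × 12 = 8.484 mm.
R_nwl = 0.6 × 620 × 8.484 × 620 × 10⁻³ = 1957 kN (longitudinal, 2 welds).
R_nwt = 0.6 × 620 × 8.484 × 195 × 10⁻³ = 615.4 kN (transverse, base value).
(i) R_nwl + R_nwt = 2572 kN; (ii) 0.85 R_nwl + 1.5 R_nwt = 2586 kN.
R_n = max = 2586 kN [governs: (ii)]; R_n/Ω = 1293 kN.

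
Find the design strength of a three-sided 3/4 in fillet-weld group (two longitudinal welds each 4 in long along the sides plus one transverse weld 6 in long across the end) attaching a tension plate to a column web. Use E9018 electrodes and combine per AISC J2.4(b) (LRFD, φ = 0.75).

E90XX → F_EXX = 90 ksi.
t_e = 0.707 × 0.75 = 0.5302 in.
R_nwl = 0.6 × 90 × 0.5302 × 8 = 229.1 kip (longitudinal, 2 welds).
R_nwt = 0.6 × 90 × 0.5302 × 6 = 171.8 kip (transverse, base value).
(i) R_nwl + R_nwt = 400.9 kip; (ii) 0.85 R_nwl + 1.5 R_nwt = 452.4 kip.
R_n = max = 452.4 kip [governs: (ii)]; φR_n = 339.3 kip.

φR_n ≈ 339 kip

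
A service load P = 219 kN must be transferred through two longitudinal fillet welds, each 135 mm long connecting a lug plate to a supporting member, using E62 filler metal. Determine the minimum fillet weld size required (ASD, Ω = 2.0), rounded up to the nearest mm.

w = 7 mm

E62XX → F_EXX = 620 MPa.
Total weld length L = 270 mm.
Required throat t_e = P × Ω / (0.6 F_EXX × L) = 219 × 2.0 / (0.6 × 620 × 270 × 10⁻³) = 4.361 mm.
Required leg w = t_e / 0.707 = 6.168 mm → use 7 mm.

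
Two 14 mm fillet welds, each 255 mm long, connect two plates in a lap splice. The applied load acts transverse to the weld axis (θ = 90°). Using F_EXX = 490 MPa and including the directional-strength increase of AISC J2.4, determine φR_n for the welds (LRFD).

φR_n ≈ 1670 kN

t_e = 0.707 × 14 = 9.898 mm; A_we = 9.898 × 510 = 5048 mm².
Directional factor: 1.0 + 0.5 sin^1.5(90°) = 1.5.
F_nw = 0.6 × 490 × 1.5 = 441 MPa.
φR_n = 0.75 × 441 × 5048 × 10⁻³ = 1670 kN.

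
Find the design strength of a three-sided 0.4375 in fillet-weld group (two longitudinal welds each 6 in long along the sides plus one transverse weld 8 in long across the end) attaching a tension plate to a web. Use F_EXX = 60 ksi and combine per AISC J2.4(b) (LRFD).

t_e = 0.707 × 0.4375 = 0.3093 in.
R_nwl = 0.6 × 60 × 0.3093 × 12 = 133.6 kip (longitudinal, 2 welds).
R_nwt = 0.6 × 60 × 0.3093 × 8 = 89.08 kip (transverse, base value).
(i) R_nwl + R_nwt = 222.7 kip; (ii) 0.85 R_nwl + 1.5 R_nwt = 247.2 kip.
R_n = max = 247.2 kip [governs: (ii)]; φR_n = 185.4 kip.

φR_n ≈ 185 kip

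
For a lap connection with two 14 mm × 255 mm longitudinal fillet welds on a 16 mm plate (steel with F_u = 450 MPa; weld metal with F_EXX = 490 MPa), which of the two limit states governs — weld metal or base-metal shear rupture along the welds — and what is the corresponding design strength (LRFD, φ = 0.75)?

φR_n ≈ 1110 kN (weld metal governs)

t_e = 0.707 × 14 = 9.898 mm; L = 510 mm.
Weld metal: φR_n = 0.75 × 0.6 × 490 × 9.898 × 510 × 10⁻³ = 1113 kN.
Base metal (shear rupture): φR_n = 0.75 × 0.6 × 450 × 16 × 510 × 10⁻³ = 1652 kN.
Governing: weld metal.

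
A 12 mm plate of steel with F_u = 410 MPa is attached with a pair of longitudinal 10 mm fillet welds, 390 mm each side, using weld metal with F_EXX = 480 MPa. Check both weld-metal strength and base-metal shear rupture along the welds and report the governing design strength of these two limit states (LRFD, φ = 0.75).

t_e = 0.707 × 10 = 7.07 mm; L = 780 mm.
Weld metal: φR_n = 0.75 × 0.6 × 480 × 7.07 × 780 × 10⁻³ = 1191 kN.
Base metal (shear rupture): φR_n = 0.75 × 0.6 × 410 × 12 × 780 × 10⁻³ = 1727 kN.
Governing: weld metal.

φR_n ≈ 1190 kN (weld metal governs)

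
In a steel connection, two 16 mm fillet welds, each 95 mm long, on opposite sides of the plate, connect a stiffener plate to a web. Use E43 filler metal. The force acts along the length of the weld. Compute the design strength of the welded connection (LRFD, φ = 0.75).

φR_n ≈ 416 kN

E43XX → F_EXX = 430 MPa.
Effective throat t_e = 0.707 × 16 = 11.31 mm.
Total length L = 190 mm; A_we = 11.31 × 190 = 2149 mm².
F_nw = 0.6 F_EXX = 0.6 × 430 = 258 MPa.
φR_n = 0.75 × 258 × 2149 × 10⁻³ = 415.9 kN.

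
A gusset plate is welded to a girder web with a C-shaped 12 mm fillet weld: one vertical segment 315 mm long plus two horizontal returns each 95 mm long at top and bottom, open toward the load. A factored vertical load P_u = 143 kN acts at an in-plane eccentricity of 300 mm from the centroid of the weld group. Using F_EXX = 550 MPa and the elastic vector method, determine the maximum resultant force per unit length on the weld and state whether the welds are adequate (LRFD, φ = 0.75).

f_max ≈ 1130 N/mm; adequate

Total weld length L_w = 505 mm. Treat welds as unit-width lines.
Centroid: x̄ = 2×95×47.5 / 505 = 17.87 mm from the vertical weld.
Polar moment about centroid: J = I_x + I_y = [315³/12 + 2×95×157.5²] + [315×17.87² + 2(95³/12 + 95×29.63²)] = 7728000 mm³.
Direct shear f_v = P/L_w = 143×10³ / 505 = 283.2 N/mm (vertical).
Torsion M = P·e = 143×10³ × 300 = 42900000 N·mm.
Critical point at (x, y) = (77.13, 157.5) from centroid. f_tx = M·y/J = 874.3 N/mm; f_ty = M·x/J = 428.2 N/mm.
Resultant f_max = √[f_tx² + (f_v + f_ty)²] = √[874.3² + (283.2 + 428.2)²] = 1127 N/mm.
Capacity per unit length: φr_n = 0.75 × 0.6 × 550 × (0.707 × 12) = 2100 N/mm.
1127 ≤ 2100 → adequate.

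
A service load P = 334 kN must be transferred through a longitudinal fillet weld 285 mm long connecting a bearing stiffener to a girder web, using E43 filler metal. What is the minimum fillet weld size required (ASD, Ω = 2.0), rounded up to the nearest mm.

E43XX → F_EXX = 430 MPa.
Total weld length L = 285 mm.
Required throat t_e = P × Ω / (0.6 F_EXX × L) = 334 × 2.0 / (0.6 × 430 × 285 × 10⁻³) = 9.085 mm.
Required leg w = t_e / 0.707 = 12.85 mm → use 13 mm.

w = 13 mm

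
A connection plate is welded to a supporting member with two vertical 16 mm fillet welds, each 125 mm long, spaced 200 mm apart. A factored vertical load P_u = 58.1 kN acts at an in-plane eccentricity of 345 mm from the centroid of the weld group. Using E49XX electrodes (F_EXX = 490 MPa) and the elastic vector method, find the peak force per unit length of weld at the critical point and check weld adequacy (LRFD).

f_max ≈ 1040 N/mm; adequate

Total weld length L_w = 250 mm. Treat welds as unit-width lines.
Polar moment about centroid: J = 2[d³/12 + d(b/2)²] = 2[125³/12 + 125×100²] = 2826000 mm³.
Direct shear f_v = P/L_w = 58.1×10³ / 250 = 232.4 N/mm (vertical).
Torsion M = P·e = 58.1×10³ × 345 = 20044000 N·mm.
Critical point at (x, y) = (100, 62.5) from centroid. f_tx = M·y/J = 443.4 N/mm; f_ty = M·x/J = 709.4 N/mm.
Resultant f_max = √[f_tx² + (f_v + f_ty)²] = √[443.4² + (232.4 + 709.4)²] = 1041 N/mm.
Capacity per unit length: φr_n = 0.75 × 0.6 × 490 × (0.707 × 16) = 2494 N/mm.
1041 ≤ 2494 → adequate.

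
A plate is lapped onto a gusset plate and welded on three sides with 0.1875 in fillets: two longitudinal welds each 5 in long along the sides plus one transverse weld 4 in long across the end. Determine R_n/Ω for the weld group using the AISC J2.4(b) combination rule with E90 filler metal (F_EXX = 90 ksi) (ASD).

R_n/Ω ≈ 51.9 kips

t_e = 0.707 × 0.1875 = 0.1326 in.
R_nwl = 0.6 × 90 × 0.1326 × 10 = 71.58 kips (longitudinal, 2 welds).
R_nwt = 0.6 × 90 × 0.1326 × 4 = 28.63 kips (transverse, base value).
(i) R_nwl + R_nwt = 100.2 kips; (ii) 0.85 R_nwl + 1.5 R_nwt = 103.8 kips.
R_n = max = 103.8 kips [governs: (ii)]; R_n/Ω = 51.9 kips.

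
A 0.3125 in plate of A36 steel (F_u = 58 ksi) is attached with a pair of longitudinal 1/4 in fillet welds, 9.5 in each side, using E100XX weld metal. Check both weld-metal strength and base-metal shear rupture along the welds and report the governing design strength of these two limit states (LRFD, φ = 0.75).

φR_n ≈ 151 kip (weld metal governs)

E100XX → F_EXX = 100 ksi.
t_e = 0.707 × 0.25 = 0.1767 in; L = 19 in.
Weld metal: φR_n = 0.75 × 0.6 × 100 × 0.1767 × 19 = 151.1 kip.
Base metal (shear rupture): φR_n = 0.75 × 0.6 × 58 × 0.3125 × 19 = 155 kip.
Governing: weld metal.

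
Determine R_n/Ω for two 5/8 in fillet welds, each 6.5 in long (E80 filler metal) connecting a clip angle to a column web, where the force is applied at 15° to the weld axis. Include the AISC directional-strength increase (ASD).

R_n/Ω ≈ 147 kips

E80XX → F_EXX = 80 ksi.
t_e = 0.707 × 0.625 = 0.4419 in; A_we = 0.4419 × 13 = 5.744 in².
Directional factor: 1.0 + 0.5 sin^1.5(15°) = 1.066.
F_nw = 0.6 × 80 × 1.066 = 51.16 ksi.
R_n/Ω = (51.16 × 5.744) / 2.0 = 146.9 kips.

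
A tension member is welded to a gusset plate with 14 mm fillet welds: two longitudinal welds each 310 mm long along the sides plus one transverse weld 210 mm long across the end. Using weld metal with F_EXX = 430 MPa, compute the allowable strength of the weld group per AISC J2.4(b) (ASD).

t_e = 0.707 × 14 = 9.898 mm.
R_nwl = 0.6 × 430 × 9.898 × 620 × 10⁻³ = 1583 kN (longitudinal, 2 welds).
R_nwt = 0.6 × 430 × 9.898 × 210 × 10⁻³ = 536.3 kN (transverse, base value).
(i) R_nwl + R_nwt = 2120 kN; (ii) 0.85 R_nwl + 1.5 R_nwt = 2150 kN.
R_n = max = 2150 kN [governs: (ii)]; R_n/Ω = 1075 kN.

R_n/Ω ≈ 1080 kN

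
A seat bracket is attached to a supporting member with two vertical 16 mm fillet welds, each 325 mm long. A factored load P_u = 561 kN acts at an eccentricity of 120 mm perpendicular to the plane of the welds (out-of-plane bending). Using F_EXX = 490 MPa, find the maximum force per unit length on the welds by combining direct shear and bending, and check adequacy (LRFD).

L_w = 2 × 325 = 650 mm; section modulus (unit throat) S = 2 × L²/6 = 35210 mm².
Direct shear f_v = P/L_w = 561×10³/650 = 863.1 N/mm.
Moment M = P × e = 561×10³ × 120 = 67320000 N·mm; bending f_b = M/S = 1912 N/mm.
f_max = √(f_v² + f_b²) = √(863.1² + 1912²) = 2098 N/mm.
φr_n = 0.75 × 0.6 × 490 × (0.707 × 16) = 2494 N/mm → adequate.

f_max ≈ 2100 N/mm; adequate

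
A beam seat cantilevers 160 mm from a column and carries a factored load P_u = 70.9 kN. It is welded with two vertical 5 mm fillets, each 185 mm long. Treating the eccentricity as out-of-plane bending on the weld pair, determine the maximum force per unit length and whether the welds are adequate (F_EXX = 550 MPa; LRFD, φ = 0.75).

L_w = 2 × 185 = 370 mm; section modulus (unit throat) S = 2 × L²/6 = 11410 mm².
Direct shear f_v = P/L_w = 70.9×10³/370 = 191.6 N/mm.
Moment M = P × e = 70.9×10³ × 160 = 11344000 N·mm; bending f_b = M/S = 994.4 N/mm.
f_max = √(f_v² + f_b²) = √(191.6² + 994.4²) = 1013 N/mm.
φr_n = 0.75 × 0.6 × 550 × (0.707 × 5) = 874.9 N/mm → NOT adequate.

f_max ≈ 1010 N/mm; NOT adequate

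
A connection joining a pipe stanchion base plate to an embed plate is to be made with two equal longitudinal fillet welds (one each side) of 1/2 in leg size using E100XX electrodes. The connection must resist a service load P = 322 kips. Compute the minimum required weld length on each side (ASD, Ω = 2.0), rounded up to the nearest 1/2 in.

L = 15.5 in on each side

E100XX → F_EXX = 100 ksi.
Throat t_e = 0.707 × 0.5 = 0.3535 in.
r_n/Ω = (0.6 × 100 × 0.3535) / 2.0 = 10.6 kip/in.
L_req = P / (r_n/Ω) = 322 / 10.6 = 30.36 in total.
Per side: 30.36 / 2 = 15.18 in.
Round up → use L = 15.5 in on each side.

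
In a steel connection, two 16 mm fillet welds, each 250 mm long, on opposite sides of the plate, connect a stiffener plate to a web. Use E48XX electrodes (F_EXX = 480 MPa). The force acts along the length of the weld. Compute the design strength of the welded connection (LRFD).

φR_n ≈ 1220 kN

Effective throat t_e = 0.707 × 16 = 11.31 mm.
Total length L = 500 mm; A_we = 11.31 × 500 = 5656 mm².
F_nw = 0.6 F_EXX = 0.6 × 480 = 288 MPa.
φR_n = 0.75 × 288 × 5656 × 10⁻³ = 1222 kN.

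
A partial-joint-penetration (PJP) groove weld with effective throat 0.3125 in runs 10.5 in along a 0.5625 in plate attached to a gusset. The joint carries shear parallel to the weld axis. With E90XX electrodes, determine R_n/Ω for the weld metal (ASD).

E90XX → F_EXX = 90 ksi.
Effective throat (given) t_e = 0.3125 in.
A_we = 0.3125 × 10.5 = 3.281 in².
F_nw = 0.6 F_EXX = 54 ksi.
R_n/Ω = (54 × 3.281) / 2.0 = 88.59 kips.

R_n/Ω ≈ 88.6 kips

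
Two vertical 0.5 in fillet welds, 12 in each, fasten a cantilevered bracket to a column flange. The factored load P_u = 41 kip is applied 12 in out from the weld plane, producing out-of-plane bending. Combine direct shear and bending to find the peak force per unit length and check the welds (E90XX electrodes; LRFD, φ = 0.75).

f_max ≈ 10.4 kip/in; adequate

E90XX → F_EXX = 90 ksi.
L_w = 2 × 12 = 24 in; section modulus (unit throat) S = 2 × L²/6 = 48 in².
Direct shear f_v = P/L_w = 41/24 = 1.708 kip/in.
Moment M = P × e = 41 × 12 = 492 kip·in; bending f_b = M/S = 10.25 kip/in.
f_max = √(f_v² + f_b²) = √(1.708² + 10.25²) = 10.39 kip/in.
φr_n = 0.75 × 0.6 × 90 × (0.707 × 0.5) = 14.32 kip/in → adequate.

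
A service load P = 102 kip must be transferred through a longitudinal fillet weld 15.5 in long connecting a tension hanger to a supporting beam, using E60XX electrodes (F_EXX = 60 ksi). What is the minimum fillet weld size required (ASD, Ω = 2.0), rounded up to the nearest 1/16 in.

w = 9/16 in

Total weld length L = 15.5 in.
Required throat t_e = P × Ω / (0.6 F_EXX × L) = 102 × 2.0 / (0.6 × 60 × 15.5) = 0.3656 in.
Required leg w = t_e / 0.707 = 0.5171 in → use 9/16 in.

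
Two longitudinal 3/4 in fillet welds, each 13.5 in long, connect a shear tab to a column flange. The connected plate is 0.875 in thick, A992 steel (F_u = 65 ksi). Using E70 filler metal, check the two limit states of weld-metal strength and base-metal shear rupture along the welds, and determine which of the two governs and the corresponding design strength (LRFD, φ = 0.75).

φR_n ≈ 451 kips (weld metal governs)

E70XX → F_EXX = 70 ksi.
t_e = 0.707 × 0.75 = 0.5302 in; L = 27 in.
Weld metal: φR_n = 0.75 × 0.6 × 70 × 0.5302 × 27 = 451 kips.
Base metal (shear rupture): φR_n = 0.75 × 0.6 × 65 × 0.875 × 27 = 691 kips.
Governing: weld metal.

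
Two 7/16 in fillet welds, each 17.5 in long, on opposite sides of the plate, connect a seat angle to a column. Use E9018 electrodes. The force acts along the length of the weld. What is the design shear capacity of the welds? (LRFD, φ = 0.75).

φR_n ≈ 438 kip

E90XX → F_EXX = 90 ksi.
Effective throat t_e = 0.707 × 0.4375 = 0.3093 in.
Total length L = 35 in; A_we = 0.3093 × 35 = 10.83 in².
F_nw = 0.6 F_EXX = 0.6 × 90 = 54 ksi.
φR_n = 0.75 × 54 × 10.83 = 438.5 kip.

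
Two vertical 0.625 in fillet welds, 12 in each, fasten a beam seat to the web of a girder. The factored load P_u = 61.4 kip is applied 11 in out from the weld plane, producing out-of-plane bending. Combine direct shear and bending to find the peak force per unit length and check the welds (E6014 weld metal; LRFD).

f_max ≈ 14.3 kip/in; NOT adequate

E60XX → F_EXX = 60 ksi.
L_w = 2 × 12 = 24 in; section modulus (unit throat) S = 2 × L²/6 = 48 in².
Direct shear f_v = P/L_w = 61.4/24 = 2.558 kip/in.
Moment M = P × e = 61.4 × 11 = 675.4 kip·in; bending f_b = M/S = 14.07 kip/in.
f_max = √(f_v² + f_b²) = √(2.558² + 14.07²) = 14.3 kip/in.
φr_n = 0.75 × 0.6 × 60 × (0.707 × 0.625) = 11.93 kip/in → NOT adequate.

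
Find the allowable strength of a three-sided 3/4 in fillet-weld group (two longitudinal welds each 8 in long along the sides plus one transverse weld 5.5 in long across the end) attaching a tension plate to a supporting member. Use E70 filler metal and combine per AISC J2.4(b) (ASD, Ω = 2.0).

R_n/Ω ≈ 243 kips

E70XX → F_EXX = 70 ksi.
t_e = 0.707 × 0.75 = 0.5302 in.
R_nwl = 0.6 × 70 × 0.5302 × 16 = 356.3 kips (longitudinal, 2 welds).
R_nwt = 0.6 × 70 × 0.5302 × 5.5 = 122.5 kips (transverse, base value).
(i) R_nwl + R_nwt = 478.8 kips; (ii) 0.85 R_nwl + 1.5 R_nwt = 486.6 kips.
R_n = max = 486.6 kips [governs: (ii)]; R_n/Ω = 243.3 kips.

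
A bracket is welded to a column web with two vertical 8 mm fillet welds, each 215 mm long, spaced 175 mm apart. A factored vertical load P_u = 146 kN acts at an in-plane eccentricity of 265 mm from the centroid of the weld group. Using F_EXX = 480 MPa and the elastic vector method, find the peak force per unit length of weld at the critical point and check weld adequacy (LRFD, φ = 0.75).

f_max ≈ 1320 N/mm; NOT adequate

Total weld length L_w = 430 mm. Treat welds as unit-width lines.
Polar moment about centroid: J = 2[d³/12 + d(b/2)²] = 2[215³/12 + 215×87.5²] = 4949000 mm³.
Direct shear f_v = P/L_w = 146×10³ / 430 = 339.5 N/mm (vertical).
Torsion M = P·e = 146×10³ × 265 = 38690000 N·mm.
Critical point at (x, y) = (87.5, 107.5) from centroid. f_tx = M·y/J = 840.5 N/mm; f_ty = M·x/J = 684.1 N/mm.
Resultant f_max = √[f_tx² + (f_v + f_ty)²] = √[840.5² + (339.5 + 684.1)²] = 1324 N/mm.
Capacity per unit length: φr_n = 0.75 × 0.6 × 480 × (0.707 × 8) = 1222 N/mm.
1324 > 1222 → NOT adequate.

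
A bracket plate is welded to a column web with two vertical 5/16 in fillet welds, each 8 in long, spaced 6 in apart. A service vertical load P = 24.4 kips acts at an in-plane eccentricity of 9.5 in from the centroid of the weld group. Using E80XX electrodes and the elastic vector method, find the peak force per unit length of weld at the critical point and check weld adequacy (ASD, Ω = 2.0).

f_max ≈ 6.09 kip/in; NOT adequate

E80XX → F_EXX = 80 ksi.
Total weld length L_w = 16 in. Treat welds as unit-width lines.
Polar moment about centroid: J = 2[d³/12 + d(b/2)²] = 2[8³/12 + 8×3²] = 229.3 in³.
Direct shear f_v = P/L_w = 24.4 / 16 = 1.525 kip/in (vertical).
Torsion M = P·e = 24.4 × 9.5 = 231.8 kip·in.
Critical point at (x, y) = (3, 4) from centroid. f_tx = M·y/J = 4.043 kip/in; f_ty = M·x/J = 3.032 kip/in.
Resultant f_max = √[f_tx² + (f_v + f_ty)²] = √[4.043² + (1.525 + 3.032)²] = 6.092 kip/in.
Capacity per unit length: r_n/Ω = (1/2.0) × 0.6 × 80 × (0.707 × 0.3125) = 5.302 kip/in.
6.092 > 5.302 → NOT adequate.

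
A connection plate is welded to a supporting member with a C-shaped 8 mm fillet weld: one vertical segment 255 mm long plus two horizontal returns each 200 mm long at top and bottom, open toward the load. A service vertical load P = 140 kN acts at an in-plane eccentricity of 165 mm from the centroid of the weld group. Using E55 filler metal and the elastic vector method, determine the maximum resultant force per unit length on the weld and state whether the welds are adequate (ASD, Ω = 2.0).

E55XX → F_EXX = 550 MPa.
Total weld length L_w = 655 mm. Treat welds as unit-width lines.
Centroid: x̄ = 2×200×100 / 655 = 61.07 mm from the vertical weld.
Polar moment about centroid: J = I_x + I_y = [255³/12 + 2×200×127.5²] + [255×61.07² + 2(200³/12 + 200×38.93²)] = 10770000 mm³.
Direct shear f_v = P/L_w = 140×10³ / 655 = 213.7 N/mm (vertical).
Torsion M = P·e = 140×10³ × 165 = 23100000 N·mm.
Critical point at (x, y) = (138.9, 127.5) from centroid. f_tx = M·y/J = 273.3 N/mm; f_ty = M·x/J = 297.9 N/mm.
Resultant f_max = √[f_tx² + (f_v + f_ty)²] = √[273.3² + (213.7 + 297.9)²] = 580 N/mm.
Capacity per unit length: r_n/Ω = (1/2.0) × 0.6 × 550 × (0.707 × 8) = 933.2 N/mm.
580 ≤ 933.2 → adequate.

f_max ≈ 580 N/mm; adequate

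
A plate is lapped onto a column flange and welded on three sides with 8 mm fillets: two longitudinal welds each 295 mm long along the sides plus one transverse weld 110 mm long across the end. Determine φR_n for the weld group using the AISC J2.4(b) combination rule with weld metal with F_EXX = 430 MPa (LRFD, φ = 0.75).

t_e = 0.707 × 8 = 5.656 mm.
R_nwl = 0.6 × 430 × 5.656 × 590 × 10⁻³ = 861 kN (longitudinal, 2 welds).
R_nwt = 0.6 × 430 × 5.656 × 110 × 10⁻³ = 160.5 kN (transverse, base value).
(i) R_nwl + R_nwt = 1021 kN; (ii) 0.85 R_nwl + 1.5 R_nwt = 972.6 kN.
R_n = max = 1021 kN [governs: (i)]; φR_n = 766.1 kN.

φR_n ≈ 766 kN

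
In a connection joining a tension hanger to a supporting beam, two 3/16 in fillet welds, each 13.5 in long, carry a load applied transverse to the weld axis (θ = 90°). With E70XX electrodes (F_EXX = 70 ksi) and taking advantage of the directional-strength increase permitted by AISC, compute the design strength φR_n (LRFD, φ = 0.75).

φR_n ≈ 169 kip

t_e = 0.707 × 0.1875 = 0.1326 in; A_we = 0.1326 × 27 = 3.579 in².
Directional factor: 1.0 + 0.5 sin^1.5(90°) = 1.5.
F_nw = 0.6 × 70 × 1.5 = 63 ksi.
φR_n = 0.75 × 63 × 3.579 = 169.1 kip.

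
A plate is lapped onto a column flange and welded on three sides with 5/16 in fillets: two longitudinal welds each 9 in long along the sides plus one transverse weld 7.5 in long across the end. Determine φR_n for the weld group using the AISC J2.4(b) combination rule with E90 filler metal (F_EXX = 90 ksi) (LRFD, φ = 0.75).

φR_n ≈ 238 kips

t_e = 0.707 × 0.3125 = 0.2209 in.
R_nwl = 0.6 × 90 × 0.2209 × 18 = 214.8 kips (longitudinal, 2 welds).
R_nwt = 0.6 × 90 × 0.2209 × 7.5 = 89.48 kips (transverse, base value).
(i) R_nwl + R_nwt = 304.2 kips; (ii) 0.85 R_nwl + 1.5 R_nwt = 316.8 kips.
R_n = max = 316.8 kips [governs: (ii)]; φR_n = 237.6 kips.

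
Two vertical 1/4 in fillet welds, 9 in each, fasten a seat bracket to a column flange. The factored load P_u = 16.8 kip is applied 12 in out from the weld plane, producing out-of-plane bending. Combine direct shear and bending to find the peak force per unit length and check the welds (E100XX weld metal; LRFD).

E100XX → F_EXX = 100 ksi.
L_w = 2 × 9 = 18 in; section modulus (unit throat) S = 2 × L²/6 = 27 in².
Direct shear f_v = P/L_w = 16.8/18 = 0.9333 kip/in.
Moment M = P × e = 16.8 × 12 = 201.6 kip·in; bending f_b = M/S = 7.467 kip/in.
f_max = √(f_v² + f_b²) = √(0.9333² + 7.467²) = 7.525 kip/in.
φr_n = 0.75 × 0.6 × 100 × (0.707 × 0.25) = 7.954 kip/in → adequate.

f_max ≈ 7.52 kip/in; adequate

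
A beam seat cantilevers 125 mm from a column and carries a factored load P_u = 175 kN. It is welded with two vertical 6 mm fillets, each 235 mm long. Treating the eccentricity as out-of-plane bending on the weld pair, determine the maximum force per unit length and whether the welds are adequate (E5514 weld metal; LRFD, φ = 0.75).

f_max ≈ 1250 N/mm; NOT adequate

E55XX → F_EXX = 550 MPa.
L_w = 2 × 235 = 470 mm; section modulus (unit throat) S = 2 × L²/6 = 18410 mm².
Direct shear f_v = P/L_w = 175×10³/470 = 372.3 N/mm.
Moment M = P × e = 175×10³ × 125 = 21875000 N·mm; bending f_b = M/S = 1188 N/mm.
f_max = √(f_v² + f_b²) = √(372.3² + 1188²) = 1245 N/mm.
φr_n = 0.75 × 0.6 × 550 × (0.707 × 6) = 1050 N/mm → NOT adequate.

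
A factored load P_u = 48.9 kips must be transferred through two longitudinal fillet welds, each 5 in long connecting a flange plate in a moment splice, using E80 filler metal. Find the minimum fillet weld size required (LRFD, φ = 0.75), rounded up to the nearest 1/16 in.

w = 1/4 in

E80XX → F_EXX = 80 ksi.
Total weld length L = 10 in.
Required throat t_e = P_u / (φ × 0.6 F_EXX × L) = 48.9 / (0.75 × 0.6 × 80 × 10) = 0.1358 in.
Required leg w = t_e / 0.707 = 0.1921 in → use 1/4 in.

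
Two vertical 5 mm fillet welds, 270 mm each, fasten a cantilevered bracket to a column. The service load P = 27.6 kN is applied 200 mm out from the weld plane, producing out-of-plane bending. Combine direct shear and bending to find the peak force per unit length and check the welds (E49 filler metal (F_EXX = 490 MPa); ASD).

f_max ≈ 233 N/mm; adequate

L_w = 2 × 270 = 540 mm; section modulus (unit throat) S = 2 × L²/6 = 24300 mm².
Direct shear f_v = P/L_w = 27.6×10³/540 = 51.11 N/mm.
Moment M = P × e = 27.6×10³ × 200 = 5520000 N·mm; bending f_b = M/S = 227.2 N/mm.
f_max = √(f_v² + f_b²) = √(51.11² + 227.2²) = 232.8 N/mm.
r_n/Ω = (1/2.0) × 0.6 × 490 × (0.707 × 5) = 519.6 N/mm → adequate.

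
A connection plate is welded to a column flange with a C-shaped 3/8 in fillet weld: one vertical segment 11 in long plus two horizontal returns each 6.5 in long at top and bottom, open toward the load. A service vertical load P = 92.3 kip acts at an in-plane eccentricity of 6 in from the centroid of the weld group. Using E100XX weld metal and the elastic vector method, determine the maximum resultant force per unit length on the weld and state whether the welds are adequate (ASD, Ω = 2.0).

f_max ≈ 9.53 kip/in; NOT adequate

E100XX → F_EXX = 100 ksi.
Total weld length L_w = 24 in. Treat welds as unit-width lines.
Centroid: x̄ = 2×6.5×3.25 / 24 = 1.76 in from the vertical weld.
Polar moment about centroid: J = I_x + I_y = [11³/12 + 2×6.5×5.5²] + [11×1.76² + 2(6.5³/12 + 6.5×1.49²)] = 612.9 in³.
Direct shear f_v = P/L_w = 92.3 / 24 = 3.846 kip/in (vertical).
Torsion M = P·e = 92.3 × 6 = 553.8 kip·in.
Critical point at (x, y) = (4.74, 5.5) from centroid. f_tx = M·y/J = 4.97 kip/in; f_ty = M·x/J = 4.283 kip/in.
Resultant f_max = √[f_tx² + (f_v + f_ty)²] = √[4.97² + (3.846 + 4.283)²] = 9.528 kip/in.
Capacity per unit length: r_n/Ω = (1/2.0) × 0.6 × 100 × (0.707 × 0.375) = 7.954 kip/in.
9.528 > 7.954 → NOT adequate.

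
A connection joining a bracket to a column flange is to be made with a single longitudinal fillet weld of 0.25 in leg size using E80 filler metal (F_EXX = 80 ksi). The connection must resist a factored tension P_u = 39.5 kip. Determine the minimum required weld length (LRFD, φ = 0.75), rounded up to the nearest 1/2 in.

Throat t_e = 0.707 × 0.25 = 0.1767 in.
φr_n = 0.75 × 0.6 × 80 × 0.1767 = 6.363 kip/in.
L_req = P_u / φr_n = 39.5 / 6.363 = 6.208 in total.
Round up → use L = 6.5 in.

L = 6.5 in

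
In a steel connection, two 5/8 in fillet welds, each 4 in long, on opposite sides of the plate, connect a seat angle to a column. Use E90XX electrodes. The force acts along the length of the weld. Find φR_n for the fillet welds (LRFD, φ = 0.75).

φR_n ≈ 143 kips

E90XX → F_EXX = 90 ksi.
Effective throat t_e = 0.707 × 0.625 = 0.4419 in.
Total length L = 8 in; A_we = 0.4419 × 8 = 3.535 in².
F_nw = 0.6 F_EXX = 0.6 × 90 = 54 ksi.
φR_n = 0.75 × 54 × 3.535 = 143.2 kips.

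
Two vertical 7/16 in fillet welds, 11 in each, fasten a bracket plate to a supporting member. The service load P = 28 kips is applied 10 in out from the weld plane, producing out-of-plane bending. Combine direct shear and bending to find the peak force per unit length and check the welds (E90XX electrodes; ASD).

f_max ≈ 7.06 kip/in; adequate

E90XX → F_EXX = 90 ksi.
L_w = 2 × 11 = 22 in; section modulus (unit throat) S = 2 × L²/6 = 40.33 in².
Direct shear f_v = P/L_w = 28/22 = 1.273 kip/in.
Moment M = P × e = 28 × 10 = 280 kip·in; bending f_b = M/S = 6.942 kip/in.
f_max = √(f_v² + f_b²) = √(1.273² + 6.942²) = 7.058 kip/in.
r_n/Ω = (1/2.0) × 0.6 × 90 × (0.707 × 0.4375) = 8.351 kip/in → adequate.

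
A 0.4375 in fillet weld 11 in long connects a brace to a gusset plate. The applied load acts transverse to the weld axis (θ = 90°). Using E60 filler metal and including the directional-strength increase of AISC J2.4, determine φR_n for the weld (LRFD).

E60XX → F_EXX = 60 ksi.
t_e = 0.707 × 0.4375 = 0.3093 in; A_we = 0.3093 × 11 = 3.402 in².
Directional factor: 1.0 + 0.5 sin^1.5(90°) = 1.5.
F_nw = 0.6 × 60 × 1.5 = 54 ksi.
φR_n = 0.75 × 54 × 3.402 = 137.8 kips.

φR_n ≈ 138 kips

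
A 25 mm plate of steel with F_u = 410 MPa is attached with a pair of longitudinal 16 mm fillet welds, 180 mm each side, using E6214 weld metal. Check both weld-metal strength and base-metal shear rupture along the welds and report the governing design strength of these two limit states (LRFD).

E62XX → F_EXX = 620 MPa.
t_e = 0.707 × 16 = 11.31 mm; L = 360 mm.
Weld metal: φR_n = 0.75 × 0.6 × 620 × 11.31 × 360 × 10⁻³ = 1136 kN.
Base metal (shear rupture): φR_n = 0.75 × 0.6 × 410 × 25 × 360 × 10⁻³ = 1660 kN.
Governing: weld metal.

φR_n ≈ 1140 kN (weld metal governs)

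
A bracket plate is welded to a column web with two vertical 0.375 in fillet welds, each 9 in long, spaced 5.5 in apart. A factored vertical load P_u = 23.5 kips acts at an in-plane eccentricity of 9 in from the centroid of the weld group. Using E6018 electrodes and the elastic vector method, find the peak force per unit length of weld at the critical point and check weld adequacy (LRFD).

f_max ≈ 5.13 kip/in; adequate

E60XX → F_EXX = 60 ksi.
Total weld length L_w = 18 in. Treat welds as unit-width lines.
Polar moment about centroid: J = 2[d³/12 + d(b/2)²] = 2[9³/12 + 9×2.75²] = 257.6 in³.
Direct shear f_v = P/L_w = 23.5 / 18 = 1.306 kip/in (vertical).
Torsion M = P·e = 23.5 × 9 = 211.5 kip·in.
Critical point at (x, y) = (2.75, 4.5) from centroid. f_tx = M·y/J = 3.694 kip/in; f_ty = M·x/J = 2.258 kip/in.
Resultant f_max = √[f_tx² + (f_v + f_ty)²] = √[3.694² + (1.306 + 2.258)²] = 5.133 kip/in.
Capacity per unit length: φr_n = 0.75 × 0.6 × 60 × (0.707 × 0.375) = 7.158 kip/in.
5.133 ≤ 7.158 → adequate.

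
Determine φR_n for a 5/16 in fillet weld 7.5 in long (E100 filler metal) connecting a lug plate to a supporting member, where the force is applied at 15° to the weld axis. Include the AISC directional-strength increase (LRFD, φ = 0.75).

φR_n ≈ 79.5 kips

E100XX → F_EXX = 100 ksi.
t_e = 0.707 × 0.3125 = 0.2209 in; A_we = 0.2209 × 7.5 = 1.657 in².
Directional factor: 1.0 + 0.5 sin^1.5(15°) = 1.066.
F_nw = 0.6 × 100 × 1.066 = 63.95 ksi.
φR_n = 0.75 × 63.95 × 1.657 = 79.48 kips.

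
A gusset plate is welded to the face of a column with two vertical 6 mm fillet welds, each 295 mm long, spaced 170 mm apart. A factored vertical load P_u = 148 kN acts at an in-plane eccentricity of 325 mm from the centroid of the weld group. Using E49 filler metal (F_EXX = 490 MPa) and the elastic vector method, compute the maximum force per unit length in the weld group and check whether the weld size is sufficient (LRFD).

f_max ≈ 1110 N/mm; NOT adequate

Total weld length L_w = 590 mm. Treat welds as unit-width lines.
Polar moment about centroid: J = 2[d³/12 + d(b/2)²] = 2[295³/12 + 295×85²] = 8541000 mm³.
Direct shear f_v = P/L_w = 148×10³ / 590 = 250.8 N/mm (vertical).
Torsion M = P·e = 148×10³ × 325 = 48100000 N·mm.
Critical point at (x, y) = (85, 147.5) from centroid. f_tx = M·y/J = 830.6 N/mm; f_ty = M·x/J = 478.7 N/mm.
Resultant f_max = √[f_tx² + (f_v + f_ty)²] = √[830.6² + (250.8 + 478.7)²] = 1105 N/mm.
Capacity per unit length: φr_n = 0.75 × 0.6 × 490 × (0.707 × 6) = 935.4 N/mm.
1105 > 935.4 → NOT adequate.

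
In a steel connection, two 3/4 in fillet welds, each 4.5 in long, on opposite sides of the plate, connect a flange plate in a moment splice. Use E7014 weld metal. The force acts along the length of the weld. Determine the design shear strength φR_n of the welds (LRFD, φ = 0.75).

φR_n ≈ 150 kips

E70XX → F_EXX = 70 ksi.
Effective throat t_e = 0.707 × 0.75 = 0.5302 in.
Total length L = 9 in; A_we = 0.5302 × 9 = 4.772 in².
F_nw = 0.6 F_EXX = 0.6 × 70 = 42 ksi.
φR_n = 0.75 × 42 × 4.772 = 150.3 kips.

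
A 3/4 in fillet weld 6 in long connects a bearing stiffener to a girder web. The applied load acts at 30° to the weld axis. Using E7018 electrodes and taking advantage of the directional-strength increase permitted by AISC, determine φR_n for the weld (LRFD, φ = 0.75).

φR_n ≈ 118 kips

E70XX → F_EXX = 70 ksi.
t_e = 0.707 × 0.75 = 0.5302 in; A_we = 0.5302 × 6 = 3.181 in².
Directional factor: 1.0 + 0.5 sin^1.5(30°) = 1.177.
F_nw = 0.6 × 70 × 1.177 = 49.42 ksi.
φR_n = 0.75 × 49.42 × 3.181 = 117.9 kips.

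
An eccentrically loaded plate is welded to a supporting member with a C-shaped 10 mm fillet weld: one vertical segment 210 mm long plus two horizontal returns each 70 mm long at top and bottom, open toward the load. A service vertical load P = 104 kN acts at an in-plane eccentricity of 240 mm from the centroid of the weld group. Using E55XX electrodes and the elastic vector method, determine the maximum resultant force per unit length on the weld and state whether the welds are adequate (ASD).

E55XX → F_EXX = 550 MPa.
Total weld length L_w = 350 mm. Treat welds as unit-width lines.
Centroid: x̄ = 2×70×35 / 350 = 14 mm from the vertical weld.
Polar moment about centroid: J = I_x + I_y = [210³/12 + 2×70×105²] + [210×14² + 2(70³/12 + 70×21²)] = 2475000 mm³.
Direct shear f_v = P/L_w = 104×10³ / 350 = 297.1 N/mm (vertical).
Torsion M = P·e = 104×10³ × 240 = 24960000 N·mm.
Critical point at (x, y) = (56, 105) from centroid. f_tx = M·y/J = 1059 N/mm; f_ty = M·x/J = 564.7 N/mm.
Resultant f_max = √[f_tx² + (f_v + f_ty)²] = √[1059² + (297.1 + 564.7)²] = 1365 N/mm.
Capacity per unit length: r_n/Ω = (1/2.0) × 0.6 × 550 × (0.707 × 10) = 1167 N/mm.
1365 > 1167 → NOT adequate.

f_max ≈ 1370 N/mm; NOT adequate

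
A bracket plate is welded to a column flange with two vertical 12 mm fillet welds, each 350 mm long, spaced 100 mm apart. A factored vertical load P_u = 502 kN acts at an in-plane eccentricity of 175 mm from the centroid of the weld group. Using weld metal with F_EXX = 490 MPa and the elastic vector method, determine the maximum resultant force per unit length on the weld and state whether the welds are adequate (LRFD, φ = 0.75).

Total weld length L_w = 700 mm. Treat welds as unit-width lines.
Polar moment about centroid: J = 2[d³/12 + d(b/2)²] = 2[350³/12 + 350×50²] = 8896000 mm³.
Direct shear f_v = P/L_w = 502×10³ / 700 = 717.1 N/mm (vertical).
Torsion M = P·e = 502×10³ × 175 = 87850000 N·mm.
Critical point at (x, y) = (50, 175) from centroid. f_tx = M·y/J = 1728 N/mm; f_ty = M·x/J = 493.8 N/mm.
Resultant f_max = √[f_tx² + (f_v + f_ty)²] = √[1728² + (717.1 + 493.8)²] = 2110 N/mm.
Capacity per unit length: φr_n = 0.75 × 0.6 × 490 × (0.707 × 12) = 1871 N/mm.
2110 > 1871 → NOT adequate.

f_max ≈ 2110 N/mm; NOT adequate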